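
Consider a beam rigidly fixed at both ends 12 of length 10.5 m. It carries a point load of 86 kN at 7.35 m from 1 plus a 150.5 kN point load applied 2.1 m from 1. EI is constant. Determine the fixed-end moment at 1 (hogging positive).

Release both end moments; the primary structure is a simply-supported span 12 with redundants M_1 and M_2.
On the primary (simply-supported) span, the end slopes from the loading are:
  at 1: point load 86 at a = 7.35: Pab(L + b)/(6LEI) = 431.4/EI
  at 2: point load 86 at a = 7.35: Pab(L + a)/(6LEI) = 564.1/EI
  at 1: point load 150.5 at a = 2.1: Pab(L + b)/(6LEI) = 796.4/EI
  at 2: point load 150.5 at a = 2.1: Pab(L + a)/(6LEI) = 531/EI
  θ_10 = 1228/EI,  θ_20 = 1095/EI
Flexibility coefficients: a unit moment at one end gives L/(3EI) there and L/(6EI) at the far end, so f₁₁ = f₂₂ = 3.5/EI and f₁₂ = f₂₁ = 1.75/EI.
Compatibility — zero rotation at each built-in end:
  3.5 M_1 + 1.75 M_2 = 1228
  1.75 M_1 + 3.5 M_2 = 1095
Solving the pair gives M_1 = 259.2 kN·m and M_2 = 183.3 kN·m (hogging).

M_1 = 259.2 kN·m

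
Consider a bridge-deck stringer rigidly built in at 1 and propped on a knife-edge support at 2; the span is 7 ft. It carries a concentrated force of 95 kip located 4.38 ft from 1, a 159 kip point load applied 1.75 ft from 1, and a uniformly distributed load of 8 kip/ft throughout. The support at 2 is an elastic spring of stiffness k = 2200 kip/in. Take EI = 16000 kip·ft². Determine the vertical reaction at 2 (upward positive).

Choose R_2 as the redundant. The primary structure is the cantilever fixed at 1.
Primary-structure tip deflection at 2 by superposition:
  point load 95 at a = 4.38: Pa²(3L − a)/(6EI) = 5048/EI
  point load 159 at a = 1.75: Pa²(3L − a)/(6EI) = 1562/EI
  UDL 8: wL⁴/(8EI) = 2401/EI
  δ_0 = 9012/EI
Tip deflection under a unit load at 2: L³/(3EI) = 114.3/EI.
With EI = 16000 kip·ft²: δ_0 = 0.56323 ft and δ_{22} = 0.007146 ft/kip.
Compatibility — the spring shortens by R_2/k under the reaction it provides: δ_0 − R_2·δ_{22} = R_2/k. With 1/k = 1/(2200×12) ft/kip = 0.000038 ft/kip, R_2 = δ_0 / (δ_{22} + 1/k) = 0.56323 / (0.007146 + 0.000038) = 78.4 kip.

R_2 = 78.4 kip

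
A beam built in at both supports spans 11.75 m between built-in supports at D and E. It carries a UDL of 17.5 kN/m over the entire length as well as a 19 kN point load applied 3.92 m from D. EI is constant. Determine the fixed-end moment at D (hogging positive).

M_D = 234.4 kN·m

Release both end moments; the primary structure is a simply-supported span DE with redundants M_D and M_E.
On the primary (simply-supported) span, the end slopes from the loading are:
  at D: UDL 17.5: wL³/(24EI) = 1183/EI
  at E: UDL 17.5: wL³/(24EI) = 1183/EI
  at D: point load 19 at a = 3.92: Pab(L + b)/(6LEI) = 162/EI
  at E: point load 19 at a = 3.92: Pab(L + a)/(6LEI) = 129.6/EI
  θ_D0 = 1345/EI,  θ_E0 = 1313/EI
Flexibility coefficients: a unit moment at one end gives L/(3EI) there and L/(6EI) at the far end, so f₁₁ = f₂₂ = 3.917/EI and f₁₂ = f₂₁ = 1.958/EI.
Compatibility — zero rotation at each built-in end:
  3.917 M_D + 1.958 M_E = 1345
  1.958 M_D + 3.917 M_E = 1313
Solving the pair gives M_D = 234.4 kN·m and M_E = 217.9 kN·m (hogging).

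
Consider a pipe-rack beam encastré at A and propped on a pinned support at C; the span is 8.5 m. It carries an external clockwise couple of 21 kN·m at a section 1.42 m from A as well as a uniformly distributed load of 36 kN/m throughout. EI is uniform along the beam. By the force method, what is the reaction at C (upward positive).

R_C = 115.9 kN

Choose R_C as the redundant. The primary structure is the cantilever fixed at A.
Primary-structure tip deflection at C by superposition:
  clockwise couple 21 at a = 1.42: M₀a(2L − a)/(2EI) = 232.3/EI
  UDL 36: wL⁴/(8EI) = 23490/EI
  δ_0 = 23723/EI
Tip deflection under a unit load at C: L³/(3EI) = 204.7/EI.
The prop prevents deflection at C: R_C = δ_0/δ_{CC} = 23723/204.7 = 115.9 kN.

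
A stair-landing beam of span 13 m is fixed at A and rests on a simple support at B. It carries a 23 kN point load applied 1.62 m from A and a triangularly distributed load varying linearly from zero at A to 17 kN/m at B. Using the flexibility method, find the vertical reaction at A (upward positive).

Release the roller at B. Primary structure: cantilever fixed at A.
Primary-structure tip deflection at B by superposition:
  point load 23 at a = 1.62: Pa²(3L − a)/(6EI) = 376.1/EI
  triangular load, peak 17 at the free end: 11w₀L⁴/(120EI) = 44508/EI
  δ_0 = 44884/EI
Flexibility coefficient — unit upward force at B: δ_{BB} = L³/(3EI) = 732.3/EI.
The prop prevents deflection at B: R_B = δ_0/δ_{BB} = 44884/732.3 = 61.29 kN.
Vertical equilibrium: R_A = ΣP − R_B = 133.5 − 61.29 = 72.21 kN.

R_A = 72.21 kN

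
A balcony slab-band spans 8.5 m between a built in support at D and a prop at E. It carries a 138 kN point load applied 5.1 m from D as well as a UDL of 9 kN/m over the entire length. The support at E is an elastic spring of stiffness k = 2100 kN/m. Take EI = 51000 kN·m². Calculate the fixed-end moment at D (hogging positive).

M_D = 357.9 kN·m

Release the roller at E. Primary structure: cantilever fixed at D.
Free-end deflection of the primary structure under the applied loading (downward +):
  point load 138 at a = 5.1: Pa²(3L − a)/(6EI) = 12204/EI
  UDL 9: wL⁴/(8EI) = 5873/EI
  δ_0 = 18076/EI
Tip deflection under a unit load at E: L³/(3EI) = 204.7/EI.
With EI = 51000 kN·m²: δ_0 = 0.35444 m and δ_{EE} = 0.004014 m/kN.
Compatibility — the spring shortens by R_E/k under the reaction it provides: δ_0 − R_E·δ_{EE} = R_E/k. With 1/k = 0.000476 m/kN, R_E = δ_0 / (δ_{EE} + 1/k) = 0.35444 / (0.004014 + 0.000476) = 78.94 kN.
Moment equilibrium about D: M_D = Σ(load moments about D) − R_E·L = 1029 − 78.94×8.5 = 357.9 kN·m.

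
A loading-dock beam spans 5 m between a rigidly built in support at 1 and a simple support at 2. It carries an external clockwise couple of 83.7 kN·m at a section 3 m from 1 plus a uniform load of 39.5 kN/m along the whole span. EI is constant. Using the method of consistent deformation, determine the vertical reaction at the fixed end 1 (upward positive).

Choose R_2 as the redundant. The primary structure is the cantilever fixed at 1.
Primary-structure tip deflection at 2 by superposition:
  clockwise couple 83.7 at a = 3: M₀a(2L − a)/(2EI) = 878.9/EI
  UDL 39.5: wL⁴/(8EI) = 3086/EI
  δ_0 = 3965/EI
Tip deflection under a unit load at 2: L³/(3EI) = 41.67/EI.
The prop prevents deflection at 2: R_2 = δ_0/δ_{22} = 3965/41.67 = 95.15 kN.
Vertical equilibrium: R_1 = ΣP − R_2 = 197.5 − 95.15 = 102.3 kN.

R_1 = 102.3 kN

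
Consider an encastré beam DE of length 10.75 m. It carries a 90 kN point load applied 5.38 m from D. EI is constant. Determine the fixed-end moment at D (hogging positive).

M_D = 120.8 kN·m

Release both end moments; the primary structure is a simply-supported span DE with redundants M_D and M_E.
End rotations of the released simple span under the applied load (×1/EI):
  at D: point load 90 at a = 5.38: Pab(L + b)/(6LEI) = 649.8/EI
  at E: point load 90 at a = 5.38: Pab(L + a)/(6LEI) = 650.2/EI
  θ_D0 = 649.8/EI,  θ_E0 = 650.2/EI
Flexibility coefficients: a unit moment at one end gives L/(3EI) there and L/(6EI) at the far end, so f₁₁ = f₂₂ = 3.583/EI and f₁₂ = f₂₁ = 1.792/EI.
Compatibility — zero rotation at each built-in end:
  3.583 M_D + 1.792 M_E = 649.8
  1.792 M_D + 3.583 M_E = 650.2
Solving the pair gives M_D = 120.8 kN·m and M_E = 121 kN·m (hogging).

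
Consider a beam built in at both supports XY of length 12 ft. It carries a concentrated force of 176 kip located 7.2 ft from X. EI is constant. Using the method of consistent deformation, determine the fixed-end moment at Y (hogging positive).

M_Y = 304.1 kip·ft

Take the two fixed-end moments M_X, M_Y as redundants; the released structure is the simple span XY.
On the primary (simply-supported) span, the end slopes from the loading are:
  at X: point load 176 at a = 7.2: Pab(L + b)/(6LEI) = 1419/EI
  at Y: point load 176 at a = 7.2: Pab(L + a)/(6LEI) = 1622/EI
  θ_X0 = 1419/EI,  θ_Y0 = 1622/EI
Flexibility coefficients: a unit moment at one end gives L/(3EI) there and L/(6EI) at the far end, so f₁₁ = f₂₂ = 4/EI and f₁₂ = f₂₁ = 2/EI.
Compatibility — zero rotation at each built-in end:
  4 M_X + 2 M_Y = 1419
  2 M_X + 4 M_Y = 1622
Solving the pair gives M_X = 202.8 kip·ft and M_Y = 304.1 kip·ft (hogging).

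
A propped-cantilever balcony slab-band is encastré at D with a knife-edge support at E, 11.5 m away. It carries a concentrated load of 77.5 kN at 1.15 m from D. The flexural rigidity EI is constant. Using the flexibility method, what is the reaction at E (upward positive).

R_E = 1.124 kN

Remove the prop at E; the released (primary) structure is a cantilever built in at D.
Primary-structure tip deflection at E by superposition:
  point load 77.5 at a = 1.15: Pa²(3L − a)/(6EI) = 569.7/EI
Tip deflection under a unit load at E: L³/(3EI) = 507/EI.
The prop prevents deflection at E: R_E = δ_0/δ_{EE} = 569.7/507 = 1.124 kN.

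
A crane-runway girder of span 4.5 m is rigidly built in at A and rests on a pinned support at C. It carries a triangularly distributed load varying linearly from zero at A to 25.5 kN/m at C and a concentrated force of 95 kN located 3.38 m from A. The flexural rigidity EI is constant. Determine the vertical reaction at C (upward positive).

Choose R_C as the redundant. The primary structure is the cantilever fixed at A.
Deflection at C on the released cantilever, summing each load's contribution:
  triangular load, peak 25.5 at the free end: 11w₀L⁴/(120EI) = 958.5/EI
  point load 95 at a = 3.38: Pa²(3L − a)/(6EI) = 1831/EI
  δ_0 = 2789/EI
Tip deflection under a unit load at C: L³/(3EI) = 30.38/EI.
Compatibility at C: δ_0 − R_C·δ_{CC} = 0, so R_C = 2789/30.38 = 91.82 kN.

R_C = 91.82 kN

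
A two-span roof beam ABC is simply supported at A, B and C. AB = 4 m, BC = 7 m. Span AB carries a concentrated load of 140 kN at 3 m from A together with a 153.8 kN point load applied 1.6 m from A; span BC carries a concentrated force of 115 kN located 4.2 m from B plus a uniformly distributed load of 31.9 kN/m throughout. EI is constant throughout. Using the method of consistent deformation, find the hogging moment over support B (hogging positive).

Insert a hinge at B; M_B is the redundant, and each span becomes simply supported.
End slopes at the hinge B, treating each span as simply supported:
  span AB: point load 140 at a = 3: Pab(L + a)/(6LEI) = 122.5/EI
  span AB: point load 153.8 at a = 1.6: Pab(L + a)/(6LEI) = 137.8/EI
  span BC: point load 115 at a = 4.2: Pab(L + b)/(6LEI) = 315.6/EI
  span BC: UDL 31.9: wL³/(24EI) = 455.9/EI
  relative rotation θ_0 = (260.3 + 771.5)/EI = 1032/EI
A unit hogging moment at B produces rotation L₁/(3EI) + L₂/(3EI) = 3.667/EI.
Compatibility: M_B·(L₁+L₂)/(3EI) = θ_0, giving M_B = 281.4 kN·m (hogging).

M_B = 281.4 kN·m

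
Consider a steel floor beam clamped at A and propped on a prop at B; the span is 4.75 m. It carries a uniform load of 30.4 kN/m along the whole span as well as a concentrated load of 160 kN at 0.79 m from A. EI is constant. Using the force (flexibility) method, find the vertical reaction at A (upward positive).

R_A = 244 kN

Release the roller at B. Primary structure: cantilever fixed at A.
Free-end deflection of the primary structure under the applied loading (downward +):
  UDL 30.4: wL⁴/(8EI) = 1934/EI
  point load 160 at a = 0.79: Pa²(3L − a)/(6EI) = 224/EI
  δ_0 = 2158/EI
Tip deflection under a unit load at B: L³/(3EI) = 35.72/EI.
The prop prevents deflection at B: R_B = δ_0/δ_{BB} = 2158/35.72 = 60.42 kN.
Vertical equilibrium: R_A = ΣP − R_B = 304.4 − 60.42 = 244 kN.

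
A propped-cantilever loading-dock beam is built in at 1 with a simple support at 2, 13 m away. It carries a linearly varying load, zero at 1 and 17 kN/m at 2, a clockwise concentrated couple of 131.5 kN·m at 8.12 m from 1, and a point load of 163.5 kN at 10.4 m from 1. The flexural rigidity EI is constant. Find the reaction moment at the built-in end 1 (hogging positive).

M_1 = 333.7 kN·m

Take the reaction at 2 as the redundant and release it; the primary structure is a cantilever fixed at 1.
Downward deflection at the released point 2 due to the loads:
  triangular load, peak 17 at the free end: 11w₀L⁴/(120EI) = 44508/EI
  clockwise couple 131.5 at a = 8.12: M₀a(2L − a)/(2EI) = 9546/EI
  point load 163.5 at a = 10.4: Pa²(3L − a)/(6EI) = 84294/EI
  δ_0 = 138348/EI
Flexibility coefficient — unit upward force at 2: δ_{22} = L³/(3EI) = 732.3/EI.
Compatibility at 2: δ_0 − R_2·δ_{22} = 0, so R_2 = 138348/732.3 = 188.9 kN.
Moment equilibrium about 1: M_1 = Σ(load moments about 1) − R_2·L = 2790 − 188.9×13 = 333.7 kN·m.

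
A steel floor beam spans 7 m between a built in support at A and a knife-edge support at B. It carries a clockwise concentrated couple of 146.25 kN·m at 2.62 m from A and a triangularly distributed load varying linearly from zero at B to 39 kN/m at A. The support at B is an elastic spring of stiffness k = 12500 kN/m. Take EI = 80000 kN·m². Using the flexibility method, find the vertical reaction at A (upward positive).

Choose R_B as the redundant. The primary structure is the cantilever fixed at A.
Deflection at B on the released cantilever, summing each load's contribution:
  clockwise couple 146.25 at a = 2.62: M₀a(2L − a)/(2EI) = 2180/EI
  triangular load, peak 39 at the fixed end: w₀L⁴/(30EI) = 3121/EI
  δ_0 = 5302/EI
Tip deflection under a unit load at B: L³/(3EI) = 114.3/EI.
With EI = 80000 kN·m²: δ_0 = 0.06627 m and δ_{BB} = 0.001429 m/kN.
Compatibility — the spring shortens by R_B/k under the reaction it provides: δ_0 − R_B·δ_{BB} = R_B/k. With 1/k = 0.00008 m/kN, R_B = δ_0 / (δ_{BB} + 1/k) = 0.06627 / (0.001429 + 0.00008) = 43.91 kN.
Vertical equilibrium: R_A = ΣP − R_B = 136.5 − 43.91 = 92.59 kN.

R_A = 92.59 kN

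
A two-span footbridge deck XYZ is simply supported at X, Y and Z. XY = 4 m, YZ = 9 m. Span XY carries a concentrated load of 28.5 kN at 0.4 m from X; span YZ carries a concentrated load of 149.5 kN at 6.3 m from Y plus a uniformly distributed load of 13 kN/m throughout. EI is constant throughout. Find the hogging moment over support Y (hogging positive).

Release continuity at Y by inserting a hinge; the redundant is the internal moment M_Y. The primary structure is two simply-supported spans XY and YZ.
Rotations at Y on the released spans (each span's end-slope, ×1/EI):
  span XY: point load 28.5 at a = 0.4: Pab(L + a)/(6LEI) = 7.524/EI
  span YZ: point load 149.5 at a = 6.3: Pab(L + b)/(6LEI) = 551/EI
  span YZ: UDL 13: wL³/(24EI) = 394.9/EI
  relative rotation θ_0 = (7.524 + 945.9)/EI = 953.4/EI
A unit hogging moment at Y produces rotation L₁/(3EI) + L₂/(3EI) = 4.333/EI.
Slope continuity at Y: θ_0 = M_Y·4.333/EI, so M_Y = 953.4/4.333 = 220 kN·m (hogging).

M_Y = 220 kN·m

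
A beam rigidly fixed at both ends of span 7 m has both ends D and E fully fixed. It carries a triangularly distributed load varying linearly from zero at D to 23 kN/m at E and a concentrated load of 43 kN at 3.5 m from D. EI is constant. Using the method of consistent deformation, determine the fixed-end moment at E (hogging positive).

M_E = 93.97 kN·m

Take the two fixed-end moments M_D, M_E as redundants; the released structure is the simple span DE.
End rotations of the released simple span under the applied load (×1/EI):
  at D: triangular load, peak 23: 7w₀L³/(360EI) = 153.4/EI
  at E: triangular load, peak 23: w₀L³/(45EI) = 175.3/EI
  at D: point load 43 at a = 3.5: Pab(L + b)/(6LEI) = 131.7/EI
  at E: point load 43 at a = 3.5: Pab(L + a)/(6LEI) = 131.7/EI
  θ_D0 = 285.1/EI,  θ_E0 = 307/EI
Flexibility coefficients: a unit moment at one end gives L/(3EI) there and L/(6EI) at the far end, so f₁₁ = f₂₂ = 2.333/EI and f₁₂ = f₂₁ = 1.167/EI.
Compatibility — zero rotation at each built-in end:
  2.333 M_D + 1.167 M_E = 285.1
  1.167 M_D + 2.333 M_E = 307
Solving the pair gives M_D = 75.19 kN·m and M_E = 93.97 kN·m (hogging).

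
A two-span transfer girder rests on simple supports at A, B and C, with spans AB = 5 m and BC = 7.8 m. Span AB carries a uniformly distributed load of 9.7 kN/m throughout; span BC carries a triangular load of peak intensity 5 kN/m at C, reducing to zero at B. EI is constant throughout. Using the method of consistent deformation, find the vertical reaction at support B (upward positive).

R_B = 38.19 kN

Take M_B as the redundant. Released structure: two simple spans AB and BC with a hinge at B.
Rotations at B on the released spans (each span's end-slope, ×1/EI):
  span AB: UDL 9.7: wL³/(24EI) = 50.52/EI
  span BC: triangular load, peak 5: 7w₀L³/(360EI) = 46.14/EI
  relative rotation θ_0 = (50.52 + 46.14)/EI = 96.66/EI
A unit hogging moment at B produces rotation L₁/(3EI) + L₂/(3EI) = 4.267/EI.
Compatibility: M_B·(L₁+L₂)/(3EI) = θ_0, giving M_B = 22.65 kN·m (hogging).
Span AB, ΣM about A with M_B applied at B: R_B^{AB}·5 = 121.2 + 22.65, so R_B^{AB} = 28.78 kN and R_A = 48.5 − 28.78 = 19.72 kN.
Span BC, ΣM about C: R_B^{BC}·7.8 = 50.7 + 22.65, so R_B^{BC} = 9.404 kN and R_C = 19.5 − 9.404 = 10.1 kN.
R_B = 28.78 + 9.404 = 38.19 kN.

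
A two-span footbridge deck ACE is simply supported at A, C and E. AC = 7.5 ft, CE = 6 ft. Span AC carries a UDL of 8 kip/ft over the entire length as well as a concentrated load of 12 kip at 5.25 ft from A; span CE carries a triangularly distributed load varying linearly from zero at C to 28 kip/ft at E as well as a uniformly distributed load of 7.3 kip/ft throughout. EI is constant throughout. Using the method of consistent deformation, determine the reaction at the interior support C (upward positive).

R_C = 112.6 kip

Insert a hinge at C; M_C is the redundant, and each span becomes simply supported.
Discontinuity in slope at C on the released structure — sum the simple-span end rotations:
  span AC: UDL 8: wL³/(24EI) = 140.6/EI
  span AC: point load 12 at a = 5.25: Pab(L + a)/(6LEI) = 40.16/EI
  span CE: triangular load, peak 28: 7w₀L³/(360EI) = 117.6/EI
  span CE: UDL 7.3: wL³/(24EI) = 65.7/EI
  relative rotation θ_0 = (180.8 + 183.3)/EI = 364.1/EI
A unit hogging moment at C produces rotation L₁/(3EI) + L₂/(3EI) = 4.5/EI.
Slope continuity at C: θ_0 = M_C·4.5/EI, so M_C = 364.1/4.5 = 80.91 kip·ft (hogging).
Span AC, ΣM about A with M_C applied at C: R_C^{AC}·7.5 = 288 + 80.91, so R_C^{AC} = 49.19 kip and R_A = 72 − 49.19 = 22.81 kip.
Span CE, ΣM about E: R_C^{CE}·6 = 299.4 + 80.91, so R_C^{CE} = 63.38 kip and R_E = 127.8 − 63.38 = 64.42 kip.
R_C = 49.19 + 63.38 = 112.6 kip.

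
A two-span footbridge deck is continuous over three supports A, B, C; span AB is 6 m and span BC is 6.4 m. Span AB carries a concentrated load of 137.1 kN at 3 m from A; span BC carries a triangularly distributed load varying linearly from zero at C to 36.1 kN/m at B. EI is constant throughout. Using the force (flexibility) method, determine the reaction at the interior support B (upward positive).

Take M_B as the redundant. Released structure: two simple spans AB and BC with a hinge at B.
Discontinuity in slope at B on the released structure — sum the simple-span end rotations:
  span AB: point load 137.1 at a = 3: Pab(L + a)/(6LEI) = 308.5/EI
  span BC: triangular load, peak 36.1: w₀L³/(45EI) = 210.3/EI
  relative rotation θ_0 = (308.5 + 210.3)/EI = 518.8/EI
A unit hogging moment at B produces rotation L₁/(3EI) + L₂/(3EI) = 4.133/EI.
Compatibility: M_B·(L₁+L₂)/(3EI) = θ_0, giving M_B = 125.5 kN·m (hogging).
Span AB, ΣM about A with M_B applied at B: R_B^{AB}·6 = 411.3 + 125.5, so R_B^{AB} = 89.47 kN and R_A = 137.1 − 89.47 = 47.63 kN.
Span BC, ΣM about C: R_B^{BC}·6.4 = 492.9 + 125.5, so R_B^{BC} = 96.62 kN and R_C = 115.5 − 96.62 = 18.9 kN.
R_B = 89.47 + 96.62 = 186.1 kN.

R_B = 186.1 kN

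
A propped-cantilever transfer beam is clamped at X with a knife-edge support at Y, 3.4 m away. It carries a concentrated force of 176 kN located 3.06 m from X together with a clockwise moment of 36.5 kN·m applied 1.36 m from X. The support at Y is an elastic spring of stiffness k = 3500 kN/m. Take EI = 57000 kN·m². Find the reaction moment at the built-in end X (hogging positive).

M_X = 332.5 kN·m

Remove the prop at Y; the released (primary) structure is a cantilever built in at X.
Free-end deflection of the primary structure under the applied loading (downward +):
  point load 176 at a = 3.06: Pa²(3L − a)/(6EI) = 1961/EI
  clockwise couple 36.5 at a = 1.36: M₀a(2L − a)/(2EI) = 135/EI
  δ_0 = 2096/EI
Tip deflection under a unit load at Y: L³/(3EI) = 13.1/EI.
With EI = 57000 kN·m²: δ_0 = 0.036774 m and δ_{YY} = 0.00023 m/kN.
Compatibility — the spring shortens by R_Y/k under the reaction it provides: δ_0 − R_Y·δ_{YY} = R_Y/k. With 1/k = 0.000286 m/kN, R_Y = δ_0 / (δ_{YY} + 1/k) = 0.036774 / (0.00023 + 0.000286) = 71.33 kN.
Moment equilibrium about X: M_X = Σ(load moments about X) − R_Y·L = 575.1 − 71.33×3.4 = 332.5 kN·m.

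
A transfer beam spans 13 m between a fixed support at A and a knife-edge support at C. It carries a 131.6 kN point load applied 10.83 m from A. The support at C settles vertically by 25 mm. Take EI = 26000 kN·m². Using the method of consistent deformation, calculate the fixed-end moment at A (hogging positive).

Take the reaction at C as the redundant and release it; the primary structure is a cantilever fixed at A.
Primary-structure tip deflection at C by superposition:
  point load 131.6 at a = 10.83: Pa²(3L − a)/(6EI) = 72468/EI
Tip deflection under a unit load at C: L³/(3EI) = 732.3/EI.
With EI = 26000 kN·m²: δ_0 = 2.7872 m and δ_{CC} = 0.028167 m/kN.
Compatibility — the beam at C must follow the support down by 0.025 m: δ_0 − R_C·δ_{CC} = 0.025, so R_C = (2.7872 − 0.025)/0.028167 = 98.07 kN.
Moment equilibrium about A: M_A = Σ(load moments about A) − R_C·L = 1425 − 98.07×13 = 150.3 kN·m.

M_A = 150.3 kN·m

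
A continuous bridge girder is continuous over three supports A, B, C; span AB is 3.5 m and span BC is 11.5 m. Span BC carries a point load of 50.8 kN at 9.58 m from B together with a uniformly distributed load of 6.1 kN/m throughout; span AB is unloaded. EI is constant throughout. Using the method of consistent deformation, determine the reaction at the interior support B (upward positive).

R_B = 85.91 kN

Take M_B as the redundant. Released structure: two simple spans AB and BC with a hinge at B.
Discontinuity in slope at B on the released structure — sum the simple-span end rotations:
  span BC: point load 50.8 at a = 9.58: Pab(L + b)/(6LEI) = 181.7/EI
  span BC: UDL 6.1: wL³/(24EI) = 386.6/EI
  relative rotation θ_0 = (0 + 568.3)/EI = 568.3/EI
A unit hogging moment at B produces rotation L₁/(3EI) + L₂/(3EI) = 5/EI.
Compatibility: M_B·(L₁+L₂)/(3EI) = θ_0, giving M_B = 113.7 kN·m (hogging).
Span AB, ΣM about A with M_B applied at B: R_B^{AB}·3.5 = 0 + 113.7, so R_B^{AB} = 32.47 kN and R_A = 0 − 32.47 = -32.47 kN.
Span BC, ΣM about C: R_B^{BC}·11.5 = 500.9 + 113.7, so R_B^{BC} = 53.44 kN and R_C = 121 − 53.44 = 67.51 kN.
R_B = 32.47 + 53.44 = 85.91 kN.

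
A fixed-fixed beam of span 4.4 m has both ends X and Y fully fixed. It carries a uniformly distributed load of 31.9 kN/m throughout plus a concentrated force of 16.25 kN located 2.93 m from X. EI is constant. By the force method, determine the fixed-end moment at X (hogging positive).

Release both end moments; the primary structure is a simply-supported span XY with redundants M_X and M_Y.
Simple-span end rotations at X and Y under the given loads:
  at X: UDL 31.9: wL³/(24EI) = 113.2/EI
  at Y: UDL 31.9: wL³/(24EI) = 113.2/EI
  at X: point load 16.25 at a = 2.93: Pab(L + b)/(6LEI) = 15.56/EI
  at Y: point load 16.25 at a = 2.93: Pab(L + a)/(6LEI) = 19.43/EI
  θ_X0 = 128.8/EI,  θ_Y0 = 132.7/EI
Flexibility coefficients: a unit moment at one end gives L/(3EI) there and L/(6EI) at the far end, so f₁₁ = f₂₂ = 1.467/EI and f₁₂ = f₂₁ = 0.7333/EI.
Compatibility — zero rotation at each built-in end:
  1.467 M_X + 0.7333 M_Y = 128.8
  0.7333 M_X + 1.467 M_Y = 132.7
Solving the pair gives M_X = 56.78 kN·m and M_Y = 62.06 kN·m (hogging).

M_X = 56.78 kN·m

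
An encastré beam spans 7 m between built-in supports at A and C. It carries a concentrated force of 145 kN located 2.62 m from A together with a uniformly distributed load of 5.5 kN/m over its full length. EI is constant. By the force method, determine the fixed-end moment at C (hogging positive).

Take the two fixed-end moments M_A, M_C as redundants; the released structure is the simple span AC.
On the primary (simply-supported) span, the end slopes from the loading are:
  at A: point load 145 at a = 2.62: Pab(L + b)/(6LEI) = 450.9/EI
  at C: point load 145 at a = 2.62: Pab(L + a)/(6LEI) = 381.1/EI
  at A: UDL 5.5: wL³/(24EI) = 78.6/EI
  at C: UDL 5.5: wL³/(24EI) = 78.6/EI
  θ_A0 = 529.5/EI,  θ_C0 = 459.7/EI
Flexibility coefficients: a unit moment at one end gives L/(3EI) there and L/(6EI) at the far end, so f₁₁ = f₂₂ = 2.333/EI and f₁₂ = f₂₁ = 1.167/EI.
Compatibility — zero rotation at each built-in end:
  2.333 M_A + 1.167 M_C = 529.5
  1.167 M_A + 2.333 M_C = 459.7
Solving the pair gives M_A = 171.2 kN·m and M_C = 111.4 kN·m (hogging).

M_C = 111.4 kN·m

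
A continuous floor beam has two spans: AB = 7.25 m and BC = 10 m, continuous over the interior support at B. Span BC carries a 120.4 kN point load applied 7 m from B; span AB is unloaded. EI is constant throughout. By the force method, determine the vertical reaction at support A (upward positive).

R_A = -13.14 kN

Release continuity at B by inserting a hinge; the redundant is the internal moment M_B. The primary structure is two simply-supported spans AB and BC.
Rotations at B on the released spans (each span's end-slope, ×1/EI):
  span BC: point load 120.4 at a = 7: Pab(L + b)/(6LEI) = 547.8/EI
  relative rotation θ_0 = (0 + 547.8)/EI = 547.8/EI
A unit hogging moment at B produces rotation L₁/(3EI) + L₂/(3EI) = 5.75/EI.
Compatibility: M_B·(L₁+L₂)/(3EI) = θ_0, giving M_B = 95.27 kN·m (hogging).
Span AB, ΣM about A with M_B applied at B: R_B^{AB}·7.25 = 0 + 95.27, so R_B^{AB} = 13.14 kN and R_A = 0 − 13.14 = -13.14 kN.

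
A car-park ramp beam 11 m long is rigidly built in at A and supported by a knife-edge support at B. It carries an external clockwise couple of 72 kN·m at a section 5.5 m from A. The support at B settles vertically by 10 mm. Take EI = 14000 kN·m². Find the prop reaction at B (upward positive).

Release the roller at B. Primary structure: cantilever fixed at A.
Deflection at B on the released cantilever, summing each load's contribution:
  clockwise couple 72 at a = 5.5: M₀a(2L − a)/(2EI) = 3267/EI
Tip deflection under a unit load at B: L³/(3EI) = 443.7/EI.
With EI = 14000 kN·m²: δ_0 = 0.23336 m and δ_{BB} = 0.03169 m/kN.
Compatibility — the beam at B must follow the support down by 0.01 m: δ_0 − R_B·δ_{BB} = 0.01, so R_B = (0.23336 − 0.01)/0.03169 = 7.048 kN.

R_B = 7.048 kN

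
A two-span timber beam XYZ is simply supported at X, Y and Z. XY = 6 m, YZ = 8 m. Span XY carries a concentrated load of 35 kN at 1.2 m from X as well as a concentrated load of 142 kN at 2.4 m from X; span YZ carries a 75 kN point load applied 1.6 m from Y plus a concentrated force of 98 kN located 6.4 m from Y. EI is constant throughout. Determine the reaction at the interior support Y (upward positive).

R_Y = 190.8 kN

Take M_Y as the redundant. Released structure: two simple spans XY and YZ with a hinge at Y.
End slopes at the hinge Y, treating each span as simply supported:
  span XY: point load 35 at a = 1.2: Pab(L + a)/(6LEI) = 40.32/EI
  span XY: point load 142 at a = 2.4: Pab(L + a)/(6LEI) = 286.3/EI
  span YZ: point load 75 at a = 1.6: Pab(L + b)/(6LEI) = 230.4/EI
  span YZ: point load 98 at a = 6.4: Pab(L + b)/(6LEI) = 200.7/EI
  relative rotation θ_0 = (326.6 + 431.1)/EI = 757.7/EI
A unit hogging moment at Y produces rotation L₁/(3EI) + L₂/(3EI) = 4.667/EI.
Slope continuity at Y: θ_0 = M_Y·4.667/EI, so M_Y = 757.7/4.667 = 162.4 kN·m (hogging).
Span XY, ΣM about X with M_Y applied at Y: R_Y^{XY}·6 = 382.8 + 162.4, so R_Y^{XY} = 90.86 kN and R_X = 177 − 90.86 = 86.14 kN.
Span YZ, ΣM about Z: R_Y^{YZ}·8 = 636.8 + 162.4, so R_Y^{YZ} = 99.9 kN and R_Z = 173 − 99.9 = 73.1 kN.
R_Y = 90.86 + 99.9 = 190.8 kN.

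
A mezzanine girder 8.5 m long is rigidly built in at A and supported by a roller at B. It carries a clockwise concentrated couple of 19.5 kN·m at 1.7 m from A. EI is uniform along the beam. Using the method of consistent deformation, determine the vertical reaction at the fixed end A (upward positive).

R_A = -1.239 kN

Remove the prop at B; the released (primary) structure is a cantilever built in at A.
Primary-structure tip deflection at B by superposition:
  clockwise couple 19.5 at a = 1.7: M₀a(2L − a)/(2EI) = 253.6/EI
Flexibility coefficient — unit upward force at B: δ_{BB} = L³/(3EI) = 204.7/EI.
Compatibility at B: δ_0 − R_B·δ_{BB} = 0, so R_B = 253.6/204.7 = 1.239 kN.
Vertical equilibrium: R_A = ΣP − R_B = 0 − 1.239 = -1.239 kN.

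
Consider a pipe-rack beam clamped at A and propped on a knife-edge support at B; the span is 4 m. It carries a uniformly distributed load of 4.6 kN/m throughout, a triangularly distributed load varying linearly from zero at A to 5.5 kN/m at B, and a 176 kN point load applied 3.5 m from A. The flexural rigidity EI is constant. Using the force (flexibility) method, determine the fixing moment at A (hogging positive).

Release the roller at B. Primary structure: cantilever fixed at A.
Downward deflection at the released point B due to the loads:
  UDL 4.6: wL⁴/(8EI) = 147.2/EI
  triangular load, peak 5.5 at the free end: 11w₀L⁴/(120EI) = 129.1/EI
  point load 176 at a = 3.5: Pa²(3L − a)/(6EI) = 3054/EI
  δ_0 = 3331/EI
Flexibility coefficient — unit upward force at B: δ_{BB} = L³/(3EI) = 21.33/EI.
Compatibility at B: δ_0 − R_B·δ_{BB} = 0, so R_B = 3331/21.33 = 156.1 kN.
Moment equilibrium about A: M_A = Σ(load moments about A) − R_B·L = 682.1 − 156.1×4 = 57.65 kN·m.

M_A = 57.65 kN·m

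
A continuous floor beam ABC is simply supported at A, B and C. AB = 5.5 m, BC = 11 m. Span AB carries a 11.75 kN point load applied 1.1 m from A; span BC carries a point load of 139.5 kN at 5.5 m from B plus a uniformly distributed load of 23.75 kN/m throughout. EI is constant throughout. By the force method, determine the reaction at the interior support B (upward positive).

R_B = 320.9 kN

Insert a hinge at B; M_B is the redundant, and each span becomes simply supported.
Discontinuity in slope at B on the released structure — sum the simple-span end rotations:
  span AB: point load 11.75 at a = 1.1: Pab(L + a)/(6LEI) = 11.37/EI
  span BC: point load 139.5 at a = 5.5: Pab(L + b)/(6LEI) = 1055/EI
  span BC: UDL 23.75: wL³/(24EI) = 1317/EI
  relative rotation θ_0 = (11.37 + 2372)/EI = 2383/EI
A unit hogging moment at B produces rotation L₁/(3EI) + L₂/(3EI) = 5.5/EI.
Slope continuity at B: θ_0 = M_B·5.5/EI, so M_B = 2383/5.5 = 433.4 kN·m (hogging).
Span AB, ΣM about A with M_B applied at B: R_B^{AB}·5.5 = 12.93 + 433.4, so R_B^{AB} = 81.14 kN and R_A = 11.75 − 81.14 = -69.39 kN.
Span BC, ΣM about C: R_B^{BC}·11 = 2204 + 433.4, so R_B^{BC} = 239.8 kN and R_C = 400.8 − 239.8 = 161 kN.
R_B = 81.14 + 239.8 = 320.9 kN.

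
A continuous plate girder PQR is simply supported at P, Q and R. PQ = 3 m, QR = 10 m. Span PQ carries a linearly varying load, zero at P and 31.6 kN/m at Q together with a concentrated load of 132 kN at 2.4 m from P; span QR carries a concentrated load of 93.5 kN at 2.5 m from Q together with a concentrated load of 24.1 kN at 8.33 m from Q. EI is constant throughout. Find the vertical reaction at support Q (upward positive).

Insert a hinge at Q; M_Q is the redundant, and each span becomes simply supported.
End slopes at the hinge Q, treating each span as simply supported:
  span PQ: triangular load, peak 31.6: w₀L³/(45EI) = 18.96/EI
  span PQ: point load 132 at a = 2.4: Pab(L + a)/(6LEI) = 57.02/EI
  span QR: point load 93.5 at a = 2.5: Pab(L + b)/(6LEI) = 511.3/EI
  span QR: point load 24.1 at a = 8.33: Pab(L + b)/(6LEI) = 65.21/EI
  relative rotation θ_0 = (75.98 + 576.5)/EI = 652.5/EI
A unit hogging moment at Q produces rotation L₁/(3EI) + L₂/(3EI) = 4.333/EI.
Compatibility: M_Q·(L₁+L₂)/(3EI) = θ_0, giving M_Q = 150.6 kN·m (hogging).
Span PQ, ΣM about P with M_Q applied at Q: R_Q^{PQ}·3 = 411.6 + 150.6, so R_Q^{PQ} = 187.4 kN and R_P = 179.4 − 187.4 = -7.994 kN.
Span QR, ΣM about R: R_Q^{QR}·10 = 741.5 + 150.6, so R_Q^{QR} = 89.21 kN and R_R = 117.6 − 89.21 = 28.39 kN.
R_Q = 187.4 + 89.21 = 276.6 kN.

R_Q = 276.6 kN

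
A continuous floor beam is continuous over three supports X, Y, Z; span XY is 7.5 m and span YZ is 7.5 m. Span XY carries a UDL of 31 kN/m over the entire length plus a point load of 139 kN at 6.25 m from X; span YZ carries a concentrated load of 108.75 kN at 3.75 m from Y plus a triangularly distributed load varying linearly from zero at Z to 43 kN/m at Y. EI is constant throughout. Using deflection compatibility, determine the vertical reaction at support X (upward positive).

R_X = 95.09 kN

Release continuity at Y by inserting a hinge; the redundant is the internal moment M_Y. The primary structure is two simply-supported spans XY and YZ.
End slopes at the hinge Y, treating each span as simply supported:
  span XY: UDL 31: wL³/(24EI) = 544.9/EI
  span XY: point load 139 at a = 6.25: Pab(L + a)/(6LEI) = 331.8/EI
  span YZ: point load 108.75 at a = 3.75: Pab(L + b)/(6LEI) = 382.3/EI
  span YZ: triangular load, peak 43: w₀L³/(45EI) = 403.1/EI
  relative rotation θ_0 = (876.7 + 785.4)/EI = 1662/EI
A unit hogging moment at Y produces rotation L₁/(3EI) + L₂/(3EI) = 5/EI.
Compatibility: M_Y·(L₁+L₂)/(3EI) = θ_0, giving M_Y = 332.4 kN·m (hogging).
Span XY, ΣM about X with M_Y applied at Y: R_Y^{XY}·7.5 = 1741 + 332.4, so R_Y^{XY} = 276.4 kN and R_X = 371.5 − 276.4 = 95.09 kN.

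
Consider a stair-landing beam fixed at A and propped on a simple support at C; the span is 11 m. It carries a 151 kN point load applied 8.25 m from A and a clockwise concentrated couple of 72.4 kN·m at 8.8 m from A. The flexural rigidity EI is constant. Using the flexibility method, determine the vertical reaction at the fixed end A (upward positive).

R_A = 45.97 kN

Take the reaction at C as the redundant and release it; the primary structure is a cantilever fixed at A.
Primary-structure tip deflection at C by superposition:
  point load 151 at a = 8.25: Pa²(3L − a)/(6EI) = 42394/EI
  clockwise couple 72.4 at a = 8.8: M₀a(2L − a)/(2EI) = 4205/EI
  δ_0 = 46599/EI
Flexibility coefficient — unit upward force at C: δ_{CC} = L³/(3EI) = 443.7/EI.
The prop prevents deflection at C: R_C = δ_0/δ_{CC} = 46599/443.7 = 105 kN.
Vertical equilibrium: R_A = ΣP − R_C = 151 − 105 = 45.97 kN.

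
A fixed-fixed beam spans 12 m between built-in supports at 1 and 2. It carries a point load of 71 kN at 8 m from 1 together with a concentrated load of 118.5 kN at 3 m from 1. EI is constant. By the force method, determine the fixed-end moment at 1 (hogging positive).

Release both end moments; the primary structure is a simply-supported span 12 with redundants M_1 and M_2.
Simple-span end rotations at 1 and 2 under the given loads:
  at 1: point load 71 at a = 8: Pab(L + b)/(6LEI) = 504.9/EI
  at 2: point load 71 at a = 8: Pab(L + a)/(6LEI) = 631.1/EI
  at 1: point load 118.5 at a = 3: Pab(L + b)/(6LEI) = 933.2/EI
  at 2: point load 118.5 at a = 3: Pab(L + a)/(6LEI) = 666.6/EI
  θ_10 = 1438/EI,  θ_20 = 1298/EI
Flexibility coefficients: a unit moment at one end gives L/(3EI) there and L/(6EI) at the far end, so f₁₁ = f₂₂ = 4/EI and f₁₂ = f₂₁ = 2/EI.
Compatibility — zero rotation at each built-in end:
  4 M_1 + 2 M_2 = 1438
  2 M_1 + 4 M_2 = 1298
Solving the pair gives M_1 = 263.1 kN·m and M_2 = 192.9 kN·m (hogging).

M_1 = 263.1 kN·m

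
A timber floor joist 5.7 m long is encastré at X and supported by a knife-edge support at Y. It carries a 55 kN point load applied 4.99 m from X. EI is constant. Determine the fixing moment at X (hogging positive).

Release the roller at Y. Primary structure: cantilever fixed at X.
Deflection at Y on the released cantilever, summing each load's contribution:
  point load 55 at a = 4.99: Pa²(3L − a)/(6EI) = 2764/EI
Flexibility coefficient — unit upward force at Y: δ_{YY} = L³/(3EI) = 61.73/EI.
The prop prevents deflection at Y: R_Y = δ_0/δ_{YY} = 2764/61.73 = 44.78 kN.
Moment equilibrium about X: M_X = Σ(load moments about X) − R_Y·L = 274.4 − 44.78×5.7 = 19.22 kN·m.

M_X = 19.22 kN·m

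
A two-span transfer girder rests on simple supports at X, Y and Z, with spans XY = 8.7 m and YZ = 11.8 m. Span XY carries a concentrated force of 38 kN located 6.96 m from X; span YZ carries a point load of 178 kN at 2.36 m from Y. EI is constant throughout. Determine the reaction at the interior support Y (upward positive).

R_Y = 211.6 kN

Insert a hinge at Y; M_Y is the redundant, and each span becomes simply supported.
Rotations at Y on the released spans (each span's end-slope, ×1/EI):
  span XY: point load 38 at a = 6.96: Pab(L + a)/(6LEI) = 138.1/EI
  span YZ: point load 178 at a = 2.36: Pab(L + b)/(6LEI) = 1190/EI
  relative rotation θ_0 = (138.1 + 1190)/EI = 1328/EI
A unit hogging moment at Y produces rotation L₁/(3EI) + L₂/(3EI) = 6.833/EI.
Compatibility: M_Y·(L₁+L₂)/(3EI) = θ_0, giving M_Y = 194.3 kN·m (hogging).
Span XY, ΣM about X with M_Y applied at Y: R_Y^{XY}·8.7 = 264.5 + 194.3, so R_Y^{XY} = 52.73 kN and R_X = 38 − 52.73 = -14.73 kN.
Span YZ, ΣM about Z: R_Y^{YZ}·11.8 = 1680 + 194.3, so R_Y^{YZ} = 158.9 kN and R_Z = 178 − 158.9 = 19.13 kN.
R_Y = 52.73 + 158.9 = 211.6 kN.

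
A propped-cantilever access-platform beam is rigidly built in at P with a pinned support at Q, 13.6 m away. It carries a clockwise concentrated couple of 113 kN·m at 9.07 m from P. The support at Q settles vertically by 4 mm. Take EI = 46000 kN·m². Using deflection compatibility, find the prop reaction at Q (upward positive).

R_Q = 10.86 kN

Remove the prop at Q; the released (primary) structure is a cantilever built in at P.
Downward deflection at the released point Q due to the loads:
  clockwise couple 113 at a = 9.07: M₀a(2L − a)/(2EI) = 9291/EI
Tip deflection under a unit load at Q: L³/(3EI) = 838.5/EI.
With EI = 46000 kN·m²: δ_0 = 0.20197 m and δ_{QQ} = 0.018228 m/kN.
Compatibility — the beam at Q must follow the support down by 0.004 m: δ_0 − R_Q·δ_{QQ} = 0.004, so R_Q = (0.20197 − 0.004)/0.018228 = 10.86 kN.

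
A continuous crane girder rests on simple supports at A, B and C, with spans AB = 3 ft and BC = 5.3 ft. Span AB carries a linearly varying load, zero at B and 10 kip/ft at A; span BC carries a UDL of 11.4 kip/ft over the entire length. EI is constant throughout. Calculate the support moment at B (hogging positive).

Insert a hinge at B; M_B is the redundant, and each span becomes simply supported.
Discontinuity in slope at B on the released structure — sum the simple-span end rotations:
  span AB: triangular load, peak 10: 7w₀L³/(360EI) = 5.25/EI
  span BC: UDL 11.4: wL³/(24EI) = 70.72/EI
  relative rotation θ_0 = (5.25 + 70.72)/EI = 75.97/EI
A unit hogging moment at B produces rotation L₁/(3EI) + L₂/(3EI) = 2.767/EI.
Slope continuity at B: θ_0 = M_B·2.767/EI, so M_B = 75.97/2.767 = 27.46 kip·ft (hogging).

M_B = 27.46 kip·ft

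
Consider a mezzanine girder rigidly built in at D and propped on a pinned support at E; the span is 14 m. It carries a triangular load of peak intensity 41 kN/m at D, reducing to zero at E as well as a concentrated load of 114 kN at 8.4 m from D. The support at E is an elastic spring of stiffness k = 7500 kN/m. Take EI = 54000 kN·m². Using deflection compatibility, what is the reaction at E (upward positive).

Take the reaction at E as the redundant and release it; the primary structure is a cantilever fixed at D.
Downward deflection at the released point E due to the loads:
  triangular load, peak 41 at the fixed end: w₀L⁴/(30EI) = 52502/EI
  point load 114 at a = 8.4: Pa²(3L − a)/(6EI) = 45046/EI
  δ_0 = 97547/EI
Tip deflection under a unit load at E: L³/(3EI) = 914.7/EI.
With EI = 54000 kN·m²: δ_0 = 1.8064 m and δ_{EE} = 0.016938 m/kN.
Compatibility — the spring shortens by R_E/k under the reaction it provides: δ_0 − R_E·δ_{EE} = R_E/k. With 1/k = 0.000133 m/kN, R_E = δ_0 / (δ_{EE} + 1/k) = 1.8064 / (0.016938 + 0.000133) = 105.8 kN.

R_E = 105.8 kN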